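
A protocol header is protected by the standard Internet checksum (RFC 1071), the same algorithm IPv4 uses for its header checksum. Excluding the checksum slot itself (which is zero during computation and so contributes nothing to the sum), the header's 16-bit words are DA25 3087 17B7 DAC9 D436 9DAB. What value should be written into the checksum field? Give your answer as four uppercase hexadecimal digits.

One's-complement addition (fold any carry out of bit 15 back into bit 0):
  0xDA25 + 0x3087 = 0x10AAC → wrap carry → 0x0AAD
  0x0AAD + 0x17B7 = 0x02264
  0x2264 + 0xDAC9 = 0x0FD2D
  0xFD2D + 0xD436 = 0x1D163 → wrap carry → 0xD164
  0xD164 + 0x9DAB = 0x16F0F → wrap carry → 0x6F10
One's-complement sum = 0x6F10.
Checksum = ~0x6F10 & 0xFFFF = 0x90EF.

90EF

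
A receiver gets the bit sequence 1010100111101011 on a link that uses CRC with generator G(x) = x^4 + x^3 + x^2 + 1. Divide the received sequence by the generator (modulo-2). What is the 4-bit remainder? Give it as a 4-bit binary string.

0000

Modulo-2 division of 1010100111101011 by 11101:
  pos 0: 10101 XOR 11101 = 01000
  pos 1: 10000 XOR 11101 = 01101
  pos 2: 11010 XOR 11101 = 00111
  pos 4: 11111 XOR 11101 = 00010
  pos 7: 10110 XOR 11101 = 01011
  pos 8: 10111 XOR 11101 = 01010
  pos 9: 10100 XOR 11101 = 01001
  pos 10: 10011 XOR 11101 = 01110
  pos 11: 11101 XOR 11101 = 00000
Remainder = 0000 (zero — the frame passes the CRC check).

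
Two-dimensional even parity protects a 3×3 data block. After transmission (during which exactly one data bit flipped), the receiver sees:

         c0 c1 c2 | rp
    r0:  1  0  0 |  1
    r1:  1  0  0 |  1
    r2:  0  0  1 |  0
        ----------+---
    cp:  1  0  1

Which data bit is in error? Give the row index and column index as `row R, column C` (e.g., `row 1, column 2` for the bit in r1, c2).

Recompute each row's even parity and compare to rp:
  r0: data parity 1, sent rp 1 → ok
  r1: data parity 1, sent rp 1 → ok
  r2: data parity 1, sent rp 0 → mismatch
Recompute each column's even parity and compare to cp:
  c0: data parity 0, sent cp 1 → mismatch
  c1: data parity 0, sent cp 0 → ok
  c2: data parity 1, sent cp 1 → ok
Exactly one row (r2) and one column (c0) fail → the flipped bit is at their intersection.

row 2, column 0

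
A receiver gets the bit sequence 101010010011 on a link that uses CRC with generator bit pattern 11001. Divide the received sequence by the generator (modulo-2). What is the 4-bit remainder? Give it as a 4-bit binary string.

Modulo-2 division of 101010010011 by 11001:
  pos 0: 10101 XOR 11001 = 01100
  pos 1: 11000 XOR 11001 = 00001
  pos 5: 10100 XOR 11001 = 01101
  pos 6: 11011 XOR 11001 = 00010
Remainder = 0101 (nonzero — an error is detected).

0101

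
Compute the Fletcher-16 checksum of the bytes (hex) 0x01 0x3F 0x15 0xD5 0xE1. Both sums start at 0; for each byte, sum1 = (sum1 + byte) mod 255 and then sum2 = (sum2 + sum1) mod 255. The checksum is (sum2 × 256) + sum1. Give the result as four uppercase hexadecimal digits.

Running sums (mod 255):
  after byte 0 (0x01): sum1=1, sum2=1
  after byte 1 (0x3F): sum1=64, sum2=65
  after byte 2 (0x15): sum1=85, sum2=150
  after byte 3 (0xD5): sum1=43, sum2=193
  after byte 4 (0xE1): sum1=13, sum2=206
Checksum = sum2·256 + sum1 = 206·256 + 13 = 52749 = 0xCE0D.

CE0D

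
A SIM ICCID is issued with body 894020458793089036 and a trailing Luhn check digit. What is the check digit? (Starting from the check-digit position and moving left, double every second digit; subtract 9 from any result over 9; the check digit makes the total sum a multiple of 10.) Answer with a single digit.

2

Partial digits right→left: 6 3 0 9 8 0 3 9 7 8 5 4 0 2 0 4 9 8
Double every second digit counting from the check-digit position (so the 1st, 3rd, 5th, ... of the partial from the right).
  doubled (with −9 where >9): 3 0 7 6 5 1 0 0 9 → sum 31
  kept as-is: 3 9 0 9 8 4 2 4 8 → sum 47
Total = 31 + 47 = 78.
Check digit = (10 − (78 mod 10)) mod 10 = 2.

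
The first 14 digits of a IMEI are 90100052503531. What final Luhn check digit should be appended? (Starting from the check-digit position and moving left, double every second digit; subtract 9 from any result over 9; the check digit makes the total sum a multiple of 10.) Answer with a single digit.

7

Partial digits right→left: 1 3 5 3 0 5 2 5 0 0 0 1 0 9
Double every second digit counting from the check-digit position (so the 1st, 3rd, 5th, ... of the partial from the right).
  doubled (with −9 where >9): 2 1 0 4 0 0 0 → sum 7
  kept as-is: 3 3 5 5 0 1 9 → sum 26
Total = 7 + 26 = 33.
Check digit = (10 − (33 mod 10)) mod 10 = 7.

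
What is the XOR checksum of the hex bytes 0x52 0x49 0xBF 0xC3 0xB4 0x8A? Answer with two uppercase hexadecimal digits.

59

XOR the bytes together:
  start with 0x52
  0x52 ⊕ 0x49 = 0x1B
  0x1B ⊕ 0xBF = 0xA4
  0xA4 ⊕ 0xC3 = 0x67
  0x67 ⊕ 0xB4 = 0xD3
  0xD3 ⊕ 0x8A = 0x59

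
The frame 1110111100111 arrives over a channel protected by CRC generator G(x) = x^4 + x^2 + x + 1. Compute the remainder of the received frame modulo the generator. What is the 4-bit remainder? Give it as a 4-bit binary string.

Modulo-2 division of 1110111100111 by 10111:
  pos 0: 11101 XOR 10111 = 01010
  pos 1: 10101 XOR 10111 = 00010
  pos 4: 10110 XOR 10111 = 00001
  pos 8: 10111 XOR 10111 = 00000
Remainder = 0000 (zero — the frame passes the CRC check).

0000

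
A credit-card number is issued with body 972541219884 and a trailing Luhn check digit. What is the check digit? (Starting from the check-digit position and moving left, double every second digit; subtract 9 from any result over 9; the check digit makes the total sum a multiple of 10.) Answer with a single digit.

Partial digits right→left: 4 8 8 9 1 2 1 4 5 2 7 9
Double every second digit counting from the check-digit position (so the 1st, 3rd, 5th, ... of the partial from the right).
  doubled (with −9 where >9): 8 7 2 2 1 5 → sum 25
  kept as-is: 8 9 2 4 2 9 → sum 34
Total = 25 + 34 = 59.
Check digit = (10 − (59 mod 10)) mod 10 = 1.

1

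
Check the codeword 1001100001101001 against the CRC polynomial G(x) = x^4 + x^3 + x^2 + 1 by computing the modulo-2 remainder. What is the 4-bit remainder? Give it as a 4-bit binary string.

Modulo-2 division of 1001100001101001 by 11101:
  pos 0: 10011 XOR 11101 = 01110
  pos 1: 11100 XOR 11101 = 00001
  pos 5: 10001 XOR 11101 = 01100
  pos 6: 11001 XOR 11101 = 00100
  pos 8: 10001 XOR 11101 = 01100
  pos 9: 11000 XOR 11101 = 00101
  pos 11: 10101 XOR 11101 = 01000
Remainder = 1000 (nonzero — an error is detected).

1000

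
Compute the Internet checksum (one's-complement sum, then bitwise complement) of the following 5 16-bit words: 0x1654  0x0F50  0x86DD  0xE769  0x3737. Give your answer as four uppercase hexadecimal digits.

One's-complement addition (fold any carry out of bit 15 back into bit 0):
  0x1654 + 0x0F50 = 0x025A4
  0x25A4 + 0x86DD = 0x0AC81
  0xAC81 + 0xE769 = 0x193EA → wrap carry → 0x93EB
  0x93EB + 0x3737 = 0x0CB22
One's-complement sum = 0xCB22.
Checksum = ~0xCB22 & 0xFFFF = 0x34DD.

34DD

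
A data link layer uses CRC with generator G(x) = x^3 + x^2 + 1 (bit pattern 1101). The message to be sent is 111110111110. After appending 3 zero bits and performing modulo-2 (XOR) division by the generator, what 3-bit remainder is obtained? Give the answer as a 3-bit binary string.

111

Append 3 zeros: 111110111110000. Divide by 1101 (XOR where the leading bit is 1):
  pos 0: 1111 XOR 1101 = 0010
  pos 2: 1010 XOR 1101 = 0111
  pos 3: 1111 XOR 1101 = 0010
  pos 5: 1011 XOR 1101 = 0110
  pos 6: 1101 XOR 1101 = 0000
  pos 10: 1000 XOR 1101 = 0101
  pos 11: 1010 XOR 1101 = 0111
Remainder (last 3 bits) = 111. This is the CRC / FCS.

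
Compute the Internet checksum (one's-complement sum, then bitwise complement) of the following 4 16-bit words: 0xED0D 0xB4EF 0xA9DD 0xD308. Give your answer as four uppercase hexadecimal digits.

E11B

One's-complement addition (fold any carry out of bit 15 back into bit 0):
  0xED0D + 0xB4EF = 0x1A1FC → wrap carry → 0xA1FD
  0xA1FD + 0xA9DD = 0x14BDA → wrap carry → 0x4BDB
  0x4BDB + 0xD308 = 0x11EE3 → wrap carry → 0x1EE4
One's-complement sum = 0x1EE4.
Checksum = ~0x1EE4 & 0xFFFF = 0xE11B.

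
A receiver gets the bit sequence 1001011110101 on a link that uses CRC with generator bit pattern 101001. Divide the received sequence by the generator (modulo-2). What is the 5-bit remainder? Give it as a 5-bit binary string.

00000

Modulo-2 division of 1001011110101 by 101001:
  pos 0: 100101 XOR 101001 = 001100
  pos 2: 110011 XOR 101001 = 011010
  pos 3: 110101 XOR 101001 = 011100
  pos 4: 111000 XOR 101001 = 010001
  pos 5: 100011 XOR 101001 = 001010
  pos 7: 101001 XOR 101001 = 000000
Remainder = 00000 (zero — the frame passes the CRC check).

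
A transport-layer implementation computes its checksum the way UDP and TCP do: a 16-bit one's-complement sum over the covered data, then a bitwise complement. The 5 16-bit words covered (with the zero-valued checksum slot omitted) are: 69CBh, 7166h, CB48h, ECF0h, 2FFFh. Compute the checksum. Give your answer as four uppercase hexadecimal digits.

3C95

One's-complement addition (fold any carry out of bit 15 back into bit 0):
  0x69CB + 0x7166 = 0x0DB31
  0xDB31 + 0xCB48 = 0x1A679 → wrap carry → 0xA67A
  0xA67A + 0xECF0 = 0x1936A → wrap carry → 0x936B
  0x936B + 0x2FFF = 0x0C36A
One's-complement sum = 0xC36A.
Checksum = ~0xC36A & 0xFFFF = 0x3C95.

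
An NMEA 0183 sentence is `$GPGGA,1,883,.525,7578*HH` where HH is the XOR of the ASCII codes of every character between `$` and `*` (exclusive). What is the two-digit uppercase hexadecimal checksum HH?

45

XOR the ASCII codes of the payload characters:
  'G' = 0x47 → acc = 0x47
  'P' = 0x50 → acc = 0x17
  'G' = 0x47 → acc = 0x50
  'G' = 0x47 → acc = 0x17
  'A' = 0x41 → acc = 0x56
  ',' = 0x2C → acc = 0x7A
  '1' = 0x31 → acc = 0x4B
  ',' = 0x2C → acc = 0x67
  '8' = 0x38 → acc = 0x5F
  '8' = 0x38 → acc = 0x67
  '3' = 0x33 → acc = 0x54
  ',' = 0x2C → acc = 0x78
  '.' = 0x2E → acc = 0x56
  '5' = 0x35 → acc = 0x63
  '2' = 0x32 → acc = 0x51
  '5' = 0x35 → acc = 0x64
  ',' = 0x2C → acc = 0x48
  '7' = 0x37 → acc = 0x7F
  '5' = 0x35 → acc = 0x4A
  '7' = 0x37 → acc = 0x7D
  '8' = 0x38 → acc = 0x45
Checksum = 0x45.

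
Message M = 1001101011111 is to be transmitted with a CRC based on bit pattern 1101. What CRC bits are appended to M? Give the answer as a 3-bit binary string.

Append 3 zeros: 1001101011111000. Divide by 1101 (XOR where the leading bit is 1):
  pos 0: 1001 XOR 1101 = 0100
  pos 1: 1001 XOR 1101 = 0100
  pos 2: 1000 XOR 1101 = 0101
  pos 3: 1011 XOR 1101 = 0110
  pos 4: 1100 XOR 1101 = 0001
  pos 7: 1111 XOR 1101 = 0010
  pos 9: 1011 XOR 1101 = 0110
  pos 10: 1100 XOR 1101 = 0001
Remainder (last 3 bits) = 100. This is the CRC / FCS.

100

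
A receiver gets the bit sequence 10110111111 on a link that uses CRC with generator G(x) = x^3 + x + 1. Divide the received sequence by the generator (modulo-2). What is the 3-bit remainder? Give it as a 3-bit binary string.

101

Modulo-2 division of 10110111111 by 1011:
  pos 0: 1011 XOR 1011 = 0000
  pos 5: 1111 XOR 1011 = 0100
  pos 6: 1001 XOR 1011 = 0010
Remainder = 101 (nonzero — an error is detected).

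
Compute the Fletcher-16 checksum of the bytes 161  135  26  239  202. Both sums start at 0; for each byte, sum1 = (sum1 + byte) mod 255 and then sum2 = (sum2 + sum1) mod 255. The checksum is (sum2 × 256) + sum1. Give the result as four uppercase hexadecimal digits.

3FFD

Running sums (mod 255):
  after byte 0 (161): sum1=161, sum2=161
  after byte 1 (135): sum1=41, sum2=202
  after byte 2 (26): sum1=67, sum2=14
  after byte 3 (239): sum1=51, sum2=65
  after byte 4 (202): sum1=253, sum2=63
Checksum = sum2·256 + sum1 = 63·256 + 253 = 16381 = 0x3FFD.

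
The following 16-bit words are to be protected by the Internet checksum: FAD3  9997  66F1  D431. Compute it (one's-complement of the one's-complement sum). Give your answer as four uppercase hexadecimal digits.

One's-complement addition (fold any carry out of bit 15 back into bit 0):
  0xFAD3 + 0x9997 = 0x1946A → wrap carry → 0x946B
  0x946B + 0x66F1 = 0x0FB5C
  0xFB5C + 0xD431 = 0x1CF8D → wrap carry → 0xCF8E
One's-complement sum = 0xCF8E.
Checksum = ~0xCF8E & 0xFFFF = 0x3071.

3071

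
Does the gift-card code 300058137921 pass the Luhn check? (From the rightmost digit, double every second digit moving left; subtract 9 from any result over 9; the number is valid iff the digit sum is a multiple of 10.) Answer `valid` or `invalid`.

From the right, keep odd positions and double even positions (subtract 9 from any doubled value over 9):
  doubled (positions 2,4,...): 4 5 2 1 0 6 → sum 18
  kept (positions 1,3,...): 1 9 3 8 0 0 → sum 21
Total = 39.
39 mod 10 = 9, so the number is invalid.

invalid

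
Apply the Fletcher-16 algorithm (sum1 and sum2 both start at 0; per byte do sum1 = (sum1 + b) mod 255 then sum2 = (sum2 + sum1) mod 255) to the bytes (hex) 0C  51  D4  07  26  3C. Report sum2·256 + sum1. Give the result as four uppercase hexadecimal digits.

Running sums (mod 255):
  after byte 0 (0C): sum1=12, sum2=12
  after byte 1 (51): sum1=93, sum2=105
  after byte 2 (D4): sum1=50, sum2=155
  after byte 3 (07): sum1=57, sum2=212
  after byte 4 (26): sum1=95, sum2=52
  after byte 5 (3C): sum1=155, sum2=207
Checksum = sum2·256 + sum1 = 207·256 + 155 = 53147 = 0xCF9B.

CF9B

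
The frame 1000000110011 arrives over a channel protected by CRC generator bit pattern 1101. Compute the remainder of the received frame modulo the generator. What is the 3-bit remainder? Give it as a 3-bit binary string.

100

Modulo-2 division of 1000000110011 by 1101:
  pos 0: 1000 XOR 1101 = 0101
  pos 1: 1010 XOR 1101 = 0111
  pos 2: 1110 XOR 1101 = 0011
  pos 4: 1101 XOR 1101 = 0000
  pos 8: 1001 XOR 1101 = 0100
  pos 9: 1001 XOR 1101 = 0100
Remainder = 100 (nonzero — an error is detected).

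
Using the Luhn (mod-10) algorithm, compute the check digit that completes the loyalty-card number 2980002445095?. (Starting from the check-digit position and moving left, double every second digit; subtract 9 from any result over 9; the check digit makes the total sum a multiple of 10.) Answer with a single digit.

9

Partial digits right→left: 5 9 0 5 4 4 2 0 0 0 8 9 2
Double every second digit counting from the check-digit position (so the 1st, 3rd, 5th, ... of the partial from the right).
  doubled (with −9 where >9): 1 0 8 4 0 7 4 → sum 24
  kept as-is: 9 5 4 0 0 9 → sum 27
Total = 24 + 27 = 51.
Check digit = (10 − (51 mod 10)) mod 10 = 9.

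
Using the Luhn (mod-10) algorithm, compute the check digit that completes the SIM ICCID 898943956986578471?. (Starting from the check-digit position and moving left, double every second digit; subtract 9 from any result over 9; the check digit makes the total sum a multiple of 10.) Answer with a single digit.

5

Partial digits right→left: 1 7 4 8 7 5 6 8 9 6 5 9 3 4 9 8 9 8
Double every second digit counting from the check-digit position (so the 1st, 3rd, 5th, ... of the partial from the right).
  doubled (with −9 where >9): 2 8 5 3 9 1 6 9 9 → sum 52
  kept as-is: 7 8 5 8 6 9 4 8 8 → sum 63
Total = 52 + 63 = 115.
Check digit = (10 − (115 mod 10)) mod 10 = 5.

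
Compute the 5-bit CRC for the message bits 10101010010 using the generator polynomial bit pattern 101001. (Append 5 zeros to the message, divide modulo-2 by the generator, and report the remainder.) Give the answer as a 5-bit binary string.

10011

Append 5 zeros: 1010101001000000. Divide by 101001 (XOR where the leading bit is 1):
  pos 0: 101010 XOR 101001 = 000011
  pos 4: 111001 XOR 101001 = 010000
  pos 5: 100000 XOR 101001 = 001001
  pos 7: 100100 XOR 101001 = 001101
  pos 9: 110100 XOR 101001 = 011101
  pos 10: 111010 XOR 101001 = 010011
Remainder (last 5 bits) = 10011. This is the CRC / FCS.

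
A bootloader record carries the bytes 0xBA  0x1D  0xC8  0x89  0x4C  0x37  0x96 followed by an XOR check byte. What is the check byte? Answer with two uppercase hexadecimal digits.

XOR the bytes together:
  start with 0xBA
  0xBA ⊕ 0x1D = 0xA7
  0xA7 ⊕ 0xC8 = 0x6F
  0x6F ⊕ 0x89 = 0xE6
  0xE6 ⊕ 0x4C = 0xAA
  0xAA ⊕ 0x37 = 0x9D
  0x9D ⊕ 0x96 = 0x0B

0B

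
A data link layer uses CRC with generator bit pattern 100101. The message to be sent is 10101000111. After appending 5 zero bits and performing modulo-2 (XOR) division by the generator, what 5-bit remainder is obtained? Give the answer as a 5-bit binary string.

11111

Append 5 zeros: 1010100011100000. Divide by 100101 (XOR where the leading bit is 1):
  pos 0: 101010 XOR 100101 = 001111
  pos 2: 111100 XOR 100101 = 011001
  pos 3: 110011 XOR 100101 = 010110
  pos 4: 101101 XOR 100101 = 001000
  pos 6: 100010 XOR 100101 = 000111
  pos 9: 111000 XOR 100101 = 011101
  pos 10: 111010 XOR 100101 = 011111
Remainder (last 5 bits) = 11111. This is the CRC / FCS.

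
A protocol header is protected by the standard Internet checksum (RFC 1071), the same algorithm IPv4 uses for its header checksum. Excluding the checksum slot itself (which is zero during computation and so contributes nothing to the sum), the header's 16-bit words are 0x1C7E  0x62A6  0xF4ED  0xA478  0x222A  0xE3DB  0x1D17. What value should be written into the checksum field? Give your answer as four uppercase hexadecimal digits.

C457

One's-complement addition (fold any carry out of bit 15 back into bit 0):
  0x1C7E + 0x62A6 = 0x07F24
  0x7F24 + 0xF4ED = 0x17411 → wrap carry → 0x7412
  0x7412 + 0xA478 = 0x1188A → wrap carry → 0x188B
  0x188B + 0x222A = 0x03AB5
  0x3AB5 + 0xE3DB = 0x11E90 → wrap carry → 0x1E91
  0x1E91 + 0x1D17 = 0x03BA8
One's-complement sum = 0x3BA8.
Checksum = ~0x3BA8 & 0xFFFF = 0xC457.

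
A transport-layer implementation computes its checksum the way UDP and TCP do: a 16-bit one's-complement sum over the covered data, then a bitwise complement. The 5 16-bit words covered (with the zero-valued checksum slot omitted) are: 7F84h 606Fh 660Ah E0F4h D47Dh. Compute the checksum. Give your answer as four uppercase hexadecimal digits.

048F

One's-complement addition (fold any carry out of bit 15 back into bit 0):
  0x7F84 + 0x606F = 0x0DFF3
  0xDFF3 + 0x660A = 0x145FD → wrap carry → 0x45FE
  0x45FE + 0xE0F4 = 0x126F2 → wrap carry → 0x26F3
  0x26F3 + 0xD47D = 0x0FB70
One's-complement sum = 0xFB70.
Checksum = ~0xFB70 & 0xFFFF = 0x048F.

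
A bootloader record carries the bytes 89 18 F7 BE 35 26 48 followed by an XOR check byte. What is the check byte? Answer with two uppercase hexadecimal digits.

XOR the bytes together:
  start with 0x89
  0x89 ⊕ 0x18 = 0x91
  0x91 ⊕ 0xF7 = 0x66
  0x66 ⊕ 0xBE = 0xD8
  0xD8 ⊕ 0x35 = 0xED
  0xED ⊕ 0x26 = 0xCB
  0xCB ⊕ 0x48 = 0x83

83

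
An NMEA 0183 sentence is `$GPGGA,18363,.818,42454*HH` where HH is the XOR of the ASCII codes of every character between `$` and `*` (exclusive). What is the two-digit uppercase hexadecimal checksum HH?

69

XOR the ASCII codes of the payload characters:
  'G' = 0x47 → acc = 0x47
  'P' = 0x50 → acc = 0x17
  'G' = 0x47 → acc = 0x50
  'G' = 0x47 → acc = 0x17
  'A' = 0x41 → acc = 0x56
  ',' = 0x2C → acc = 0x7A
  '1' = 0x31 → acc = 0x4B
  '8' = 0x38 → acc = 0x73
  '3' = 0x33 → acc = 0x40
  '6' = 0x36 → acc = 0x76
  '3' = 0x33 → acc = 0x45
  ',' = 0x2C → acc = 0x69
  '.' = 0x2E → acc = 0x47
  '8' = 0x38 → acc = 0x7F
  '1' = 0x31 → acc = 0x4E
  '8' = 0x38 → acc = 0x76
  ',' = 0x2C → acc = 0x5A
  '4' = 0x34 → acc = 0x6E
  '2' = 0x32 → acc = 0x5C
  '4' = 0x34 → acc = 0x68
  '5' = 0x35 → acc = 0x5D
  '4' = 0x34 → acc = 0x69
Checksum = 0x69.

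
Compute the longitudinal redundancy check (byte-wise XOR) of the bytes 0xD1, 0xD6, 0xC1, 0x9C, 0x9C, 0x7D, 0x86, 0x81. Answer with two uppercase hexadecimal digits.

BC

XOR the bytes together:
  start with 0xD1
  0xD1 ⊕ 0xD6 = 0x07
  0x07 ⊕ 0xC1 = 0xC6
  0xC6 ⊕ 0x9C = 0x5A
  0x5A ⊕ 0x9C = 0xC6
  0xC6 ⊕ 0x7D = 0xBB
  0xBB ⊕ 0x86 = 0x3D
  0x3D ⊕ 0x81 = 0xBC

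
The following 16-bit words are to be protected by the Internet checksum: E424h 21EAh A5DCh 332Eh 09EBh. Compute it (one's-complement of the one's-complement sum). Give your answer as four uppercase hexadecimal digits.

One's-complement addition (fold any carry out of bit 15 back into bit 0):
  0xE424 + 0x21EA = 0x1060E → wrap carry → 0x060F
  0x060F + 0xA5DC = 0x0ABEB
  0xABEB + 0x332E = 0x0DF19
  0xDF19 + 0x09EB = 0x0E904
One's-complement sum = 0xE904.
Checksum = ~0xE904 & 0xFFFF = 0x16FB.

16FB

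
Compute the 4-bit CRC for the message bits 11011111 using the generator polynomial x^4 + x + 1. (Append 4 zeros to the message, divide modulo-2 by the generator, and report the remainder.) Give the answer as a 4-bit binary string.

1110

Append 4 zeros: 110111110000. Divide by 10011 (XOR where the leading bit is 1):
  pos 0: 11011 XOR 10011 = 01000
  pos 1: 10001 XOR 10011 = 00010
  pos 4: 10110 XOR 10011 = 00101
  pos 6: 10100 XOR 10011 = 00111
Remainder (last 4 bits) = 1110. This is the CRC / FCS.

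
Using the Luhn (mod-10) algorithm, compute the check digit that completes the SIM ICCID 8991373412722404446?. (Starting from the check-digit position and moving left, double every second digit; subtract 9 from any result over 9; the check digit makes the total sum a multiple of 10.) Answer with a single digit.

3

Partial digits right→left: 6 4 4 4 0 4 2 2 7 2 1 4 3 7 3 1 9 9 8
Double every second digit counting from the check-digit position (so the 1st, 3rd, 5th, ... of the partial from the right).
  doubled (with −9 where >9): 3 8 0 4 5 2 6 6 9 7 → sum 50
  kept as-is: 4 4 4 2 2 4 7 1 9 → sum 37
Total = 50 + 37 = 87.
Check digit = (10 − (87 mod 10)) mod 10 = 3.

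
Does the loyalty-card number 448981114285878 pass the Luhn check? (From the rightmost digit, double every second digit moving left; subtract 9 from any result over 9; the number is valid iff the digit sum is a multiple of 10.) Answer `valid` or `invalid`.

valid

From the right, keep odd positions and double even positions (subtract 9 from any doubled value over 9):
  doubled (positions 2,4,...): 5 1 4 2 2 9 8 → sum 31
  kept (positions 1,3,...): 8 8 8 4 1 8 8 4 → sum 49
Total = 80.
80 mod 10 = 0, so the number is valid.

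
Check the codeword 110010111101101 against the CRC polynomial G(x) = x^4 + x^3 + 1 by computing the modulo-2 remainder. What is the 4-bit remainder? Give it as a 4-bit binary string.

Modulo-2 division of 110010111101101 by 11001:
  pos 0: 11001 XOR 11001 = 00000
  pos 6: 11110 XOR 11001 = 00111
  pos 8: 11111 XOR 11001 = 00110
  pos 10: 11001 XOR 11001 = 00000
Remainder = 0000 (zero — the frame passes the CRC check).

0000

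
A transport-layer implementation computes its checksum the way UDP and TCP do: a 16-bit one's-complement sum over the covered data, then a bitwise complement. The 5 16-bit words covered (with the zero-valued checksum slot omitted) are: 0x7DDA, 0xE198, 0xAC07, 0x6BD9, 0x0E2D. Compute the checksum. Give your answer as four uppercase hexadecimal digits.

7A7E

One's-complement addition (fold any carry out of bit 15 back into bit 0):
  0x7DDA + 0xE198 = 0x15F72 → wrap carry → 0x5F73
  0x5F73 + 0xAC07 = 0x10B7A → wrap carry → 0x0B7B
  0x0B7B + 0x6BD9 = 0x07754
  0x7754 + 0x0E2D = 0x08581
One's-complement sum = 0x8581.
Checksum = ~0x8581 & 0xFFFF = 0x7A7E.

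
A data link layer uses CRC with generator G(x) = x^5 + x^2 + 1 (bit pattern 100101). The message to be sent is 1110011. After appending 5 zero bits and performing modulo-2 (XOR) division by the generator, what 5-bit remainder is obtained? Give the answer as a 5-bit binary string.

Append 5 zeros: 111001100000. Divide by 100101 (XOR where the leading bit is 1):
  pos 0: 111001 XOR 100101 = 011100
  pos 1: 111001 XOR 100101 = 011100
  pos 2: 111000 XOR 100101 = 011101
  pos 3: 111010 XOR 100101 = 011111
  pos 4: 111110 XOR 100101 = 011011
  pos 5: 110110 XOR 100101 = 010011
  pos 6: 100110 XOR 100101 = 000011
Remainder (last 5 bits) = 00011. This is the CRC / FCS.

00011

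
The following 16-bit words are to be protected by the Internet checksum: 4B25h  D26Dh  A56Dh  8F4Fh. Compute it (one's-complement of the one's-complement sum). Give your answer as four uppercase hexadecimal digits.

One's-complement addition (fold any carry out of bit 15 back into bit 0):
  0x4B25 + 0xD26D = 0x11D92 → wrap carry → 0x1D93
  0x1D93 + 0xA56D = 0x0C300
  0xC300 + 0x8F4F = 0x1524F → wrap carry → 0x5250
One's-complement sum = 0x5250.
Checksum = ~0x5250 & 0xFFFF = 0xADAF.

ADAF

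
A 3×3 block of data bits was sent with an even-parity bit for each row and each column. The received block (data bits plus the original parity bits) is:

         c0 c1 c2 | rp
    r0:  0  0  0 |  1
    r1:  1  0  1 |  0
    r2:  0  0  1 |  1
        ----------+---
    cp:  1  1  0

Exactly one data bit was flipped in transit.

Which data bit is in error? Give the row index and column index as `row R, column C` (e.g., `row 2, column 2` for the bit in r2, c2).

row 0, column 1

Recompute each row's even parity and compare to rp:
  r0: data parity 0, sent rp 1 → mismatch
  r1: data parity 0, sent rp 0 → ok
  r2: data parity 1, sent rp 1 → ok
Recompute each column's even parity and compare to cp:
  c0: data parity 1, sent cp 1 → ok
  c1: data parity 0, sent cp 1 → mismatch
  c2: data parity 0, sent cp 0 → ok
Exactly one row (r0) and one column (c1) fail → the flipped bit is at their intersection.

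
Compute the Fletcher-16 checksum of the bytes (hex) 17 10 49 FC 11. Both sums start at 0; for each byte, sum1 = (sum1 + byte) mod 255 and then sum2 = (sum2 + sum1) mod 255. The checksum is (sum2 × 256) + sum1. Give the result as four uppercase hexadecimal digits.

Running sums (mod 255):
  after byte 0 (17): sum1=23, sum2=23
  after byte 1 (10): sum1=39, sum2=62
  after byte 2 (49): sum1=112, sum2=174
  after byte 3 (FC): sum1=109, sum2=28
  after byte 4 (11): sum1=126, sum2=154
Checksum = sum2·256 + sum1 = 154·256 + 126 = 39550 = 0x9A7E.

9A7E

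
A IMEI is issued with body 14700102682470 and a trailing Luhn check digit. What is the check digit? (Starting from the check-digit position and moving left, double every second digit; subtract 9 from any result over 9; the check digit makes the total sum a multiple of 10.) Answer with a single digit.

8

Partial digits right→left: 0 7 4 2 8 6 2 0 1 0 0 7 4 1
Double every second digit counting from the check-digit position (so the 1st, 3rd, 5th, ... of the partial from the right).
  doubled (with −9 where >9): 0 8 7 4 2 0 8 → sum 29
  kept as-is: 7 2 6 0 0 7 1 → sum 23
Total = 29 + 23 = 52.
Check digit = (10 − (52 mod 10)) mod 10 = 8.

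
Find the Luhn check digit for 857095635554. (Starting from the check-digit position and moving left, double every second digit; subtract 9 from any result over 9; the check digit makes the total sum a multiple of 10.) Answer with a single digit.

3

Partial digits right→left: 4 5 5 5 3 6 5 9 0 7 5 8
Double every second digit counting from the check-digit position (so the 1st, 3rd, 5th, ... of the partial from the right).
  doubled (with −9 where >9): 8 1 6 1 0 1 → sum 17
  kept as-is: 5 5 6 9 7 8 → sum 40
Total = 17 + 40 = 57.
Check digit = (10 − (57 mod 10)) mod 10 = 3.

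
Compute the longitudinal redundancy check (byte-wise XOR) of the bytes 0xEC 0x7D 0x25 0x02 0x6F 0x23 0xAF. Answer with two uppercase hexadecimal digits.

XOR the bytes together:
  start with 0xEC
  0xEC ⊕ 0x7D = 0x91
  0x91 ⊕ 0x25 = 0xB4
  0xB4 ⊕ 0x02 = 0xB6
  0xB6 ⊕ 0x6F = 0xD9
  0xD9 ⊕ 0x23 = 0xFA
  0xFA ⊕ 0xAF = 0x55

55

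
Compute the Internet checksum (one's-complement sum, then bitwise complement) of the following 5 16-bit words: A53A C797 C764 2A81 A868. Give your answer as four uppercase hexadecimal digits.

One's-complement addition (fold any carry out of bit 15 back into bit 0):
  0xA53A + 0xC797 = 0x16CD1 → wrap carry → 0x6CD2
  0x6CD2 + 0xC764 = 0x13436 → wrap carry → 0x3437
  0x3437 + 0x2A81 = 0x05EB8
  0x5EB8 + 0xA868 = 0x10720 → wrap carry → 0x0721
One's-complement sum = 0x0721.
Checksum = ~0x0721 & 0xFFFF = 0xF8DE.

F8DE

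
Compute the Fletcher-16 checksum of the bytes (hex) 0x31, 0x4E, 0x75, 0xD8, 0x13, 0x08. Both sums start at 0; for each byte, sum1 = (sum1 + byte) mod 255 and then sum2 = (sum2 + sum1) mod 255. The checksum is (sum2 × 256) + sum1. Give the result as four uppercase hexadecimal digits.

3DE8

Running sums (mod 255):
  after byte 0 (0x31): sum1=49, sum2=49
  after byte 1 (0x4E): sum1=127, sum2=176
  after byte 2 (0x75): sum1=244, sum2=165
  after byte 3 (0xD8): sum1=205, sum2=115
  after byte 4 (0x13): sum1=224, sum2=84
  after byte 5 (0x08): sum1=232, sum2=61
Checksum = sum2·256 + sum1 = 61·256 + 232 = 15848 = 0x3DE8.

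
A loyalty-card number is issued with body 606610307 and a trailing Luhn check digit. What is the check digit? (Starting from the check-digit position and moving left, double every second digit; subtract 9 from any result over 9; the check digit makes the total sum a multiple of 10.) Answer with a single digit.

5

Partial digits right→left: 7 0 3 0 1 6 6 0 6
Double every second digit counting from the check-digit position (so the 1st, 3rd, 5th, ... of the partial from the right).
  doubled (with −9 where >9): 5 6 2 3 3 → sum 19
  kept as-is: 0 0 6 0 → sum 6
Total = 19 + 6 = 25.
Check digit = (10 − (25 mod 10)) mod 10 = 5.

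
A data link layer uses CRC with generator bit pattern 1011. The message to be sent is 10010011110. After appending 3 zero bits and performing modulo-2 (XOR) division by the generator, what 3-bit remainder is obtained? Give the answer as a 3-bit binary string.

011

Append 3 zeros: 10010011110000. Divide by 1011 (XOR where the leading bit is 1):
  pos 0: 1001 XOR 1011 = 0010
  pos 2: 1000 XOR 1011 = 0011
  pos 4: 1111 XOR 1011 = 0100
  pos 5: 1001 XOR 1011 = 0010
  pos 7: 1010 XOR 1011 = 0001
  pos 10: 1000 XOR 1011 = 0011
Remainder (last 3 bits) = 011. This is the CRC / FCS.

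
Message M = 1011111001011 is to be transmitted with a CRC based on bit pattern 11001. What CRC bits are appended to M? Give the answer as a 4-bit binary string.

Append 4 zeros: 10111110010110000. Divide by 11001 (XOR where the leading bit is 1):
  pos 0: 10111 XOR 11001 = 01110
  pos 1: 11101 XOR 11001 = 00100
  pos 3: 10010 XOR 11001 = 01011
  pos 4: 10110 XOR 11001 = 01111
  pos 5: 11111 XOR 11001 = 00110
  pos 7: 11001 XOR 11001 = 00000
  pos 12: 10000 XOR 11001 = 01001
Remainder (last 4 bits) = 1001. This is the CRC / FCS.

1001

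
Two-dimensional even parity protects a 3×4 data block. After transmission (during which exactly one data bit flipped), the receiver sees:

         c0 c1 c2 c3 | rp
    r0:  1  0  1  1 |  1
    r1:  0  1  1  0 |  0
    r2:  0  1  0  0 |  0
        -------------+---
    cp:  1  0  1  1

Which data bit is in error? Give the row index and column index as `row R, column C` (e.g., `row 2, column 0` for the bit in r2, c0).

Recompute each row's even parity and compare to rp:
  r0: data parity 1, sent rp 1 → ok
  r1: data parity 0, sent rp 0 → ok
  r2: data parity 1, sent rp 0 → mismatch
Recompute each column's even parity and compare to cp:
  c0: data parity 1, sent cp 1 → ok
  c1: data parity 0, sent cp 0 → ok
  c2: data parity 0, sent cp 1 → mismatch
  c3: data parity 1, sent cp 1 → ok
Exactly one row (r2) and one column (c2) fail → the flipped bit is at their intersection.

row 2, column 2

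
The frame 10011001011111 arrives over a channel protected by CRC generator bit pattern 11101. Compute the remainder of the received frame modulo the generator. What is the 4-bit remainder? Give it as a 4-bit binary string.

1110

Modulo-2 division of 10011001011111 by 11101:
  pos 0: 10011 XOR 11101 = 01110
  pos 1: 11100 XOR 11101 = 00001
  pos 5: 10101 XOR 11101 = 01000
  pos 6: 10001 XOR 11101 = 01100
  pos 7: 11001 XOR 11101 = 00100
  pos 9: 10011 XOR 11101 = 01110
Remainder = 1110 (nonzero — an error is detected).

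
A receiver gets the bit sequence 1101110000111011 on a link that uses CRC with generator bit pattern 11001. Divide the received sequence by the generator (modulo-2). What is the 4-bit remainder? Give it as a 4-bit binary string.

0000

Modulo-2 division of 1101110000111011 by 11001:
  pos 0: 11011 XOR 11001 = 00010
  pos 3: 10100 XOR 11001 = 01101
  pos 4: 11010 XOR 11001 = 00011
  pos 7: 11011 XOR 11001 = 00010
  pos 10: 10101 XOR 11001 = 01100
  pos 11: 11001 XOR 11001 = 00000
Remainder = 0000 (zero — the frame passes the CRC check).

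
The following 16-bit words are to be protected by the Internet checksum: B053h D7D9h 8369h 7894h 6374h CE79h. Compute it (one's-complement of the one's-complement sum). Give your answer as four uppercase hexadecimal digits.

One's-complement addition (fold any carry out of bit 15 back into bit 0):
  0xB053 + 0xD7D9 = 0x1882C → wrap carry → 0x882D
  0x882D + 0x8369 = 0x10B96 → wrap carry → 0x0B97
  0x0B97 + 0x7894 = 0x0842B
  0x842B + 0x6374 = 0x0E79F
  0xE79F + 0xCE79 = 0x1B618 → wrap carry → 0xB619
One's-complement sum = 0xB619.
Checksum = ~0xB619 & 0xFFFF = 0x49E6.

49E6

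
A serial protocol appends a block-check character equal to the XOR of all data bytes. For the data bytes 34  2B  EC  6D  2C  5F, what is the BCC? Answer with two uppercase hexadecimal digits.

ED

XOR the bytes together:
  start with 0x34
  0x34 ⊕ 0x2B = 0x1F
  0x1F ⊕ 0xEC = 0xF3
  0xF3 ⊕ 0x6D = 0x9E
  0x9E ⊕ 0x2C = 0xB2
  0xB2 ⊕ 0x5F = 0xED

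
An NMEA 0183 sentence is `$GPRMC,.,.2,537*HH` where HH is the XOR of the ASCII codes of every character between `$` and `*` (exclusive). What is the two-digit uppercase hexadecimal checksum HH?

64

XOR the ASCII codes of the payload characters:
  'G' = 0x47 → acc = 0x47
  'P' = 0x50 → acc = 0x17
  'R' = 0x52 → acc = 0x45
  'M' = 0x4D → acc = 0x08
  'C' = 0x43 → acc = 0x4B
  ',' = 0x2C → acc = 0x67
  '.' = 0x2E → acc = 0x49
  ',' = 0x2C → acc = 0x65
  '.' = 0x2E → acc = 0x4B
  '2' = 0x32 → acc = 0x79
  ',' = 0x2C → acc = 0x55
  '5' = 0x35 → acc = 0x60
  '3' = 0x33 → acc = 0x53
  '7' = 0x37 → acc = 0x64
Checksum = 0x64.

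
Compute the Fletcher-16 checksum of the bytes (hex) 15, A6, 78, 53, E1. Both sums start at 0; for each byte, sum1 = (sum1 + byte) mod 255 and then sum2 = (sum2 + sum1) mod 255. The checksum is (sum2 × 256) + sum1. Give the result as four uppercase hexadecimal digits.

Running sums (mod 255):
  after byte 0 (15): sum1=21, sum2=21
  after byte 1 (A6): sum1=187, sum2=208
  after byte 2 (78): sum1=52, sum2=5
  after byte 3 (53): sum1=135, sum2=140
  after byte 4 (E1): sum1=105, sum2=245
Checksum = sum2·256 + sum1 = 245·256 + 105 = 62825 = 0xF569.

F569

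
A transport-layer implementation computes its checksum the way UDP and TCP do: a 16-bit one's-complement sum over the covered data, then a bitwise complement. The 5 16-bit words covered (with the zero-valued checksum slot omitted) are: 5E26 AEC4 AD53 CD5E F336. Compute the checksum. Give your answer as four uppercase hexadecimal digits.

852B

One's-complement addition (fold any carry out of bit 15 back into bit 0):
  0x5E26 + 0xAEC4 = 0x10CEA → wrap carry → 0x0CEB
  0x0CEB + 0xAD53 = 0x0BA3E
  0xBA3E + 0xCD5E = 0x1879C → wrap carry → 0x879D
  0x879D + 0xF336 = 0x17AD3 → wrap carry → 0x7AD4
One's-complement sum = 0x7AD4.
Checksum = ~0x7AD4 & 0xFFFF = 0x852B.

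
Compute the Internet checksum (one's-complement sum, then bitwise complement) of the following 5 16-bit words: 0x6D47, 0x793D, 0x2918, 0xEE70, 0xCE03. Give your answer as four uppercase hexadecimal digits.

33EE

One's-complement addition (fold any carry out of bit 15 back into bit 0):
  0x6D47 + 0x793D = 0x0E684
  0xE684 + 0x2918 = 0x10F9C → wrap carry → 0x0F9D
  0x0F9D + 0xEE70 = 0x0FE0D
  0xFE0D + 0xCE03 = 0x1CC10 → wrap carry → 0xCC11
One's-complement sum = 0xCC11.
Checksum = ~0xCC11 & 0xFFFF = 0x33EE.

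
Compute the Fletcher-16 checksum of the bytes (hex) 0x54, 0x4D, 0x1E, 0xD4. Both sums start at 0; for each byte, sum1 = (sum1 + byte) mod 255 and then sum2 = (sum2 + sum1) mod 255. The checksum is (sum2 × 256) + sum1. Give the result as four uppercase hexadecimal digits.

Running sums (mod 255):
  after byte 0 (0x54): sum1=84, sum2=84
  after byte 1 (0x4D): sum1=161, sum2=245
  after byte 2 (0x1E): sum1=191, sum2=181
  after byte 3 (0xD4): sum1=148, sum2=74
Checksum = sum2·256 + sum1 = 74·256 + 148 = 19092 = 0x4A94.

4A94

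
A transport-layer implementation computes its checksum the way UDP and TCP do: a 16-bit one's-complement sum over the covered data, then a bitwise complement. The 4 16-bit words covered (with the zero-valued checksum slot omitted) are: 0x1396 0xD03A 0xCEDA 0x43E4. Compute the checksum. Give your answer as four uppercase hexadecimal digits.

One's-complement addition (fold any carry out of bit 15 back into bit 0):
  0x1396 + 0xD03A = 0x0E3D0
  0xE3D0 + 0xCEDA = 0x1B2AA → wrap carry → 0xB2AB
  0xB2AB + 0x43E4 = 0x0F68F
One's-complement sum = 0xF68F.
Checksum = ~0xF68F & 0xFFFF = 0x0970.

0970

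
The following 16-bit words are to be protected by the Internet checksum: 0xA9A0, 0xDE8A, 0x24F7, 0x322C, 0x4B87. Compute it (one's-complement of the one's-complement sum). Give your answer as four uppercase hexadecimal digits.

D529

One's-complement addition (fold any carry out of bit 15 back into bit 0):
  0xA9A0 + 0xDE8A = 0x1882A → wrap carry → 0x882B
  0x882B + 0x24F7 = 0x0AD22
  0xAD22 + 0x322C = 0x0DF4E
  0xDF4E + 0x4B87 = 0x12AD5 → wrap carry → 0x2AD6
One's-complement sum = 0x2AD6.
Checksum = ~0x2AD6 & 0xFFFF = 0xD529.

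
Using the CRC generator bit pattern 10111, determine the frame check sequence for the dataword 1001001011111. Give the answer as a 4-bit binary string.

0110

Append 4 zeros: 10010010111110000. Divide by 10111 (XOR where the leading bit is 1):
  pos 0: 10010 XOR 10111 = 00101
  pos 2: 10101 XOR 10111 = 00010
  pos 5: 10011 XOR 10111 = 00100
  pos 7: 10011 XOR 10111 = 00100
  pos 9: 10010 XOR 10111 = 00101
  pos 11: 10100 XOR 10111 = 00011
Remainder (last 4 bits) = 0110. This is the CRC / FCS.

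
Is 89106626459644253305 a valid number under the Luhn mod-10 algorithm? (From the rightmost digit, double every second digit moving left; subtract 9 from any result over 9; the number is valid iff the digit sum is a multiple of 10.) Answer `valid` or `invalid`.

valid

From the right, keep odd positions and double even positions (subtract 9 from any doubled value over 9):
  doubled (positions 2,4,...): 0 6 4 8 9 8 4 3 2 7 → sum 51
  kept (positions 1,3,...): 5 3 5 4 6 5 6 6 0 9 → sum 49
Total = 100.
100 mod 10 = 0, so the number is valid.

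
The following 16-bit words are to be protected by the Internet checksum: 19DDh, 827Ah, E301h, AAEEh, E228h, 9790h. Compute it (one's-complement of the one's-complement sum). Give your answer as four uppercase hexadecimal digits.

5BFE

One's-complement addition (fold any carry out of bit 15 back into bit 0):
  0x19DD + 0x827A = 0x09C57
  0x9C57 + 0xE301 = 0x17F58 → wrap carry → 0x7F59
  0x7F59 + 0xAAEE = 0x12A47 → wrap carry → 0x2A48
  0x2A48 + 0xE228 = 0x10C70 → wrap carry → 0x0C71
  0x0C71 + 0x9790 = 0x0A401
One's-complement sum = 0xA401.
Checksum = ~0xA401 & 0xFFFF = 0x5BFE.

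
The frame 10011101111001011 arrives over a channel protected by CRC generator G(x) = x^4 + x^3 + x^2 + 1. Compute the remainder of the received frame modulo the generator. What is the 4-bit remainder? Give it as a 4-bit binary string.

0010

Modulo-2 division of 10011101111001011 by 11101:
  pos 0: 10011 XOR 11101 = 01110
  pos 1: 11101 XOR 11101 = 00000
  pos 7: 11110 XOR 11101 = 00011
  pos 10: 11010 XOR 11101 = 00111
  pos 12: 11111 XOR 11101 = 00010
Remainder = 0010 (nonzero — an error is detected).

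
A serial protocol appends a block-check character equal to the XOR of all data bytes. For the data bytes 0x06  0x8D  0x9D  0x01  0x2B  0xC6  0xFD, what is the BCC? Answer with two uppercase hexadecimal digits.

07

XOR the bytes together:
  start with 0x06
  0x06 ⊕ 0x8D = 0x8B
  0x8B ⊕ 0x9D = 0x16
  0x16 ⊕ 0x01 = 0x17
  0x17 ⊕ 0x2B = 0x3C
  0x3C ⊕ 0xC6 = 0xFA
  0xFA ⊕ 0xFD = 0x07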